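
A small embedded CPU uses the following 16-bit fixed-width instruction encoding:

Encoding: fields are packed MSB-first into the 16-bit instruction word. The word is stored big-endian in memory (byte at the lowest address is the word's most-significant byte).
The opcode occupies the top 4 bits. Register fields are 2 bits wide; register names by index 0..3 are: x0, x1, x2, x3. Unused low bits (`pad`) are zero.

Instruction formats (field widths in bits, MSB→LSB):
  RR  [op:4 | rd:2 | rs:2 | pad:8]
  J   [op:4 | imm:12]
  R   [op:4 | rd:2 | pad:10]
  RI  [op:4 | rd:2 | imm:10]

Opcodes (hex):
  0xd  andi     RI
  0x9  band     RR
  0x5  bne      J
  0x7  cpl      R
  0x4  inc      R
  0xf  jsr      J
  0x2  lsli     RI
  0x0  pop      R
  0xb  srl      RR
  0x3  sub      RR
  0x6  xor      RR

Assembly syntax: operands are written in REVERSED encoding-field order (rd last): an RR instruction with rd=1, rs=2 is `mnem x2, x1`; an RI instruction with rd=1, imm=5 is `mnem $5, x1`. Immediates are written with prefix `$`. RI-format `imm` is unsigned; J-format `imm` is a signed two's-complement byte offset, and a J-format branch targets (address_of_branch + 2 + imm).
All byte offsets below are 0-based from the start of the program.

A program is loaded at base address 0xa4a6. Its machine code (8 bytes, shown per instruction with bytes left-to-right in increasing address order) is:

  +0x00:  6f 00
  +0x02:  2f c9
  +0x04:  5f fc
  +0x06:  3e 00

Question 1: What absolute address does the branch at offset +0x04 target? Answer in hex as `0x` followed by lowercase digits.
@+04  big-endian(5f fc) = 0x5ffc
  top 4b → 0x5 → bne [J]
  imm@[11:0]=0xffc (s12→-4) ⇒ $-4
  target = base 0xa4a6 + off 0x04 + 2 + imm -4 = 0xa4a8

0xa4a8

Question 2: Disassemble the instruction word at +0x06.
[06] 3e 00 → 0x3e00
  op=0x3e00>>12=0x3 ⇒ sub (RR)
  [11:10] rd=3 = x3
  [9:8] rs=2 = x2

sub x2, x3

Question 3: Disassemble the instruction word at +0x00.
[00] 6f 00 → 0x6f00
  top 4b → 0x6 → xor [RR]
  [11:10] rd=3 = x3
  [9:8] rs=3 = x3

xor x3, x3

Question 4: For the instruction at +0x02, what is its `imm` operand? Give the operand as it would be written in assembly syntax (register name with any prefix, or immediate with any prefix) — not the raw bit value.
$969

@+02  big-endian(2f c9) = 0x2fc9
  opcode bits[15:12]=0x2: lsli/RI
  [11:10] rd=3 = x3
  [9:0] imm=969 = $969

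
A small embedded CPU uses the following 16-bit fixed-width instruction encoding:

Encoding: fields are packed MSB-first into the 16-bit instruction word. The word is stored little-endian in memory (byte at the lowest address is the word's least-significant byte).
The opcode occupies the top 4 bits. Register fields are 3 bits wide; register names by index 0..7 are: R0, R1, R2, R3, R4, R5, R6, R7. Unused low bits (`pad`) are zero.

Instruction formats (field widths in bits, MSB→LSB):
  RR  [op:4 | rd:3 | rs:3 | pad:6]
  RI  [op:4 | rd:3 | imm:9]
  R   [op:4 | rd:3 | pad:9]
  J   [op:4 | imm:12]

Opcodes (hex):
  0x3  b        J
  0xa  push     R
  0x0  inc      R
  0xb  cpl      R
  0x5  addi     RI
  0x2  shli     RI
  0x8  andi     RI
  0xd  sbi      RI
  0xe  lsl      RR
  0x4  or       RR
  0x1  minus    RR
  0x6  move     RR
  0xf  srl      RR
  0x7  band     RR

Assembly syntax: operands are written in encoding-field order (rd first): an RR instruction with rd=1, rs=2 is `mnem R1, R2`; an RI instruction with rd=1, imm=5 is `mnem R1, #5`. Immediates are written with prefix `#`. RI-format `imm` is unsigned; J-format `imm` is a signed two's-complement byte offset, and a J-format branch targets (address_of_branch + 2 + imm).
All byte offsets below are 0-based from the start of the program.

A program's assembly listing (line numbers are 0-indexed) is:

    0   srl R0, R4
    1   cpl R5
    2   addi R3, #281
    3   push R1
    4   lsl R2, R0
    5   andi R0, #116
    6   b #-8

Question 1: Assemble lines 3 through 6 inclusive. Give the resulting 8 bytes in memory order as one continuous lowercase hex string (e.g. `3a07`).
00a200e47480f83f

L3: push op=0xa:4|rd=1:3|pad=0:9 ⇒ 0xa200 ⇒ little 00 a2
L4: lsl op=0xe:4|rd=2:3|rs=0:3|pad=0:6 ⇒ 0xe400 ⇒ little 00 e4
L5: andi op=0x8:4|rd=0:3|imm=116:9 ⇒ 0x8074 ⇒ little 74 80
L6: b op=0x3:4|imm=-8:12 ⇒ 0x3ff8 ⇒ little f8 3f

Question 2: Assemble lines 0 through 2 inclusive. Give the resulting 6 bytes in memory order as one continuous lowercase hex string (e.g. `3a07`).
00f100ba1957

line 0 (srl): pack op=0xf:4|rd=0:3|rs=4:3|pad=0:6 = 0xf100; little→ 00 f1
line 1 (cpl): pack op=0xb:4|rd=5:3|pad=0:9 = 0xba00; little→ 00 ba
line 2 (addi): pack op=0x5:4|rd=3:3|imm=281:9 = 0x5719; little→ 19 57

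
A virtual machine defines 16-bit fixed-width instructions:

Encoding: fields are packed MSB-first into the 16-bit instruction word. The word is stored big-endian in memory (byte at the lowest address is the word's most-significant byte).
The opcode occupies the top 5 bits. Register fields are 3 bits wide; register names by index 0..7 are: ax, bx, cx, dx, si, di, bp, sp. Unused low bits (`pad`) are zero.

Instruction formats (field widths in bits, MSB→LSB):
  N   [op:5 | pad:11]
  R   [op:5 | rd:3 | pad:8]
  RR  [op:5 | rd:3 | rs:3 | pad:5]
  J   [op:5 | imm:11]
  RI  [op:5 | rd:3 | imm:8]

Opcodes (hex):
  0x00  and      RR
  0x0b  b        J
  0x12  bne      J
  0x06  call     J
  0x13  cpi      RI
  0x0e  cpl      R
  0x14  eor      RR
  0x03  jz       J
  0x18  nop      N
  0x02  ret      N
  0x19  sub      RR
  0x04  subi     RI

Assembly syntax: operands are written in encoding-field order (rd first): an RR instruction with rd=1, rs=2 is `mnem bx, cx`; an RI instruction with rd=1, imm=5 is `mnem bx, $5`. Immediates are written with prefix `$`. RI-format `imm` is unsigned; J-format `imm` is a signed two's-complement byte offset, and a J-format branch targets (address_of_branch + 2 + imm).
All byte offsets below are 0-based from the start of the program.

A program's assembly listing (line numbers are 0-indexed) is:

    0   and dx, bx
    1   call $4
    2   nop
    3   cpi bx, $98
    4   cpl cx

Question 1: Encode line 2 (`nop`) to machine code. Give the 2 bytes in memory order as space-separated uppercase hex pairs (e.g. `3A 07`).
2. nop fields op=0x18:5|pad=0:11 → word c000h → c0 00

C0 00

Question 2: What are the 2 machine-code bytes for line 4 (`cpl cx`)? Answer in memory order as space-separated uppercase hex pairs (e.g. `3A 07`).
72 00

line 4 (cpl): pack op=0xe:5|rd=2:3|pad=0:8 = 0x7200; big→ 72 00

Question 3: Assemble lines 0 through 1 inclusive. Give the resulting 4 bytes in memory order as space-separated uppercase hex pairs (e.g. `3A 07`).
L0: and op=0x0:5|rd=3:3|rs=1:3|pad=0:5 ⇒ 0x0320 ⇒ big 03 20
L1: call op=0x6:5|imm=4:11 ⇒ 0x3004 ⇒ big 30 04

03 20 30 04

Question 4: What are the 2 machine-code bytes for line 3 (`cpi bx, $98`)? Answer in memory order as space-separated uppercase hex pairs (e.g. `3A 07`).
99 62

L3: cpi op=0x13:5|rd=1:3|imm=98:8 ⇒ 0x9962 ⇒ big 99 62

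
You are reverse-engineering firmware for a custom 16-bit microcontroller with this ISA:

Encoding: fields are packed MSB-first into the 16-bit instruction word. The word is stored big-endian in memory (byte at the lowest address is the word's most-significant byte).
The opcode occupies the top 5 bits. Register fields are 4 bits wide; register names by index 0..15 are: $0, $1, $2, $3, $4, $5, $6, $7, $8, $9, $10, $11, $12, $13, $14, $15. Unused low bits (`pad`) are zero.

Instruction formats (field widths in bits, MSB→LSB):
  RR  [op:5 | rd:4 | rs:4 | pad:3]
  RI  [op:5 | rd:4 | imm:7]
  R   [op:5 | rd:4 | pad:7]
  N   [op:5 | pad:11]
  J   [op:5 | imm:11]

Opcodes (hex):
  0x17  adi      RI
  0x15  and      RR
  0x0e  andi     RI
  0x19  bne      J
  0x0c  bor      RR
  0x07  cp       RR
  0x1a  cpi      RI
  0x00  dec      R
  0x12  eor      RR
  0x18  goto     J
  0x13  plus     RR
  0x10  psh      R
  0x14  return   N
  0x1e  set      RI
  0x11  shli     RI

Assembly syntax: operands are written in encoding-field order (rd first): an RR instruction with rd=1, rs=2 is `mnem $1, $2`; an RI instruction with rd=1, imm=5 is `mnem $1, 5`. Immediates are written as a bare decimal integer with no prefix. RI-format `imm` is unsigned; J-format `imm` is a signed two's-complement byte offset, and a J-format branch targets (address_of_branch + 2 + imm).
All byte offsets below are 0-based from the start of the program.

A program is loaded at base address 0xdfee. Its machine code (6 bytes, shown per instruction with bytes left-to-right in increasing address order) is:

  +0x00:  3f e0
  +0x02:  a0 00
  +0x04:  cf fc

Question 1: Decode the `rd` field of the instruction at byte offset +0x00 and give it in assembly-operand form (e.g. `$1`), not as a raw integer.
+0x00: 3f e0 ⇒ word 0x3fe0 (big)
  opcode bits[15:11]=0x7: cp/RR
  [10:7] rd=15 = $15
  [6:3] rs=12 = $12

$15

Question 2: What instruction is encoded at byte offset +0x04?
bne -4

off 0x04: read cf fc as big → 0xcffc
  op=0xcffc>>11=0x19 ⇒ bne (J)
  imm@[10:0]=0x7fc (s11→-4) ⇒ -4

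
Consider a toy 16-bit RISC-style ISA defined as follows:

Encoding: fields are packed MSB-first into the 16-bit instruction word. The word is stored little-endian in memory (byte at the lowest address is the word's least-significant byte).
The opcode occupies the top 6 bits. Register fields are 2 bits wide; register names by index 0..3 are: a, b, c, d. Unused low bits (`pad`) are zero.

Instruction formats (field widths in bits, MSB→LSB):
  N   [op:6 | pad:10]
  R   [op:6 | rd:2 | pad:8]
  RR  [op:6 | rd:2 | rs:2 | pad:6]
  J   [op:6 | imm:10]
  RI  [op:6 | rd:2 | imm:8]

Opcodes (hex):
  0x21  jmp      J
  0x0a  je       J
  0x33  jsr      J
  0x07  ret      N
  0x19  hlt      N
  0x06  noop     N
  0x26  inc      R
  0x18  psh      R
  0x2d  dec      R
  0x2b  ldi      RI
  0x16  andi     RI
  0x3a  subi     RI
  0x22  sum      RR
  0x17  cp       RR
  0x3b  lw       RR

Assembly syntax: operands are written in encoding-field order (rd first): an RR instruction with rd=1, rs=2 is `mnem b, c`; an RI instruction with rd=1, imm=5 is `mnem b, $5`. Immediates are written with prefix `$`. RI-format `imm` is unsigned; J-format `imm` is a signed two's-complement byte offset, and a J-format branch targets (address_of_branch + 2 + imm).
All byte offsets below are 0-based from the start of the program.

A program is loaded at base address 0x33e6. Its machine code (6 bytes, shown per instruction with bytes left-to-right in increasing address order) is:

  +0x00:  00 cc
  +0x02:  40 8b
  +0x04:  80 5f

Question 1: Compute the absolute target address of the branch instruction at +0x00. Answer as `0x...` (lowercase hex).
+0x00: 00 cc ⇒ word 0xcc00 (little)
  opcode bits[15:10]=0x33: jsr/J
  imm@[9:0]=0x0 ⇒ $0
  target = base 0x33e6 + off 0x00 + 2 + imm 0 = 0x33e8

0x33e8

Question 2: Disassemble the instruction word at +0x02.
sum d, b

[02] 40 8b → 0x8b40
  opcode bits[15:10]=0x22: sum/RR
  rd: (w>>8)&0x3=0x3 → d
  rs: (w>>6)&0x3=0x1 → b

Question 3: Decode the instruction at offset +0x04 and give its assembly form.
cp d, c

[04] 80 5f → 0x5f80
  opcode bits[15:10]=0x17: cp/RR
  rd@[9:8]=0x3 ⇒ d
  rs@[7:6]=0x2 ⇒ c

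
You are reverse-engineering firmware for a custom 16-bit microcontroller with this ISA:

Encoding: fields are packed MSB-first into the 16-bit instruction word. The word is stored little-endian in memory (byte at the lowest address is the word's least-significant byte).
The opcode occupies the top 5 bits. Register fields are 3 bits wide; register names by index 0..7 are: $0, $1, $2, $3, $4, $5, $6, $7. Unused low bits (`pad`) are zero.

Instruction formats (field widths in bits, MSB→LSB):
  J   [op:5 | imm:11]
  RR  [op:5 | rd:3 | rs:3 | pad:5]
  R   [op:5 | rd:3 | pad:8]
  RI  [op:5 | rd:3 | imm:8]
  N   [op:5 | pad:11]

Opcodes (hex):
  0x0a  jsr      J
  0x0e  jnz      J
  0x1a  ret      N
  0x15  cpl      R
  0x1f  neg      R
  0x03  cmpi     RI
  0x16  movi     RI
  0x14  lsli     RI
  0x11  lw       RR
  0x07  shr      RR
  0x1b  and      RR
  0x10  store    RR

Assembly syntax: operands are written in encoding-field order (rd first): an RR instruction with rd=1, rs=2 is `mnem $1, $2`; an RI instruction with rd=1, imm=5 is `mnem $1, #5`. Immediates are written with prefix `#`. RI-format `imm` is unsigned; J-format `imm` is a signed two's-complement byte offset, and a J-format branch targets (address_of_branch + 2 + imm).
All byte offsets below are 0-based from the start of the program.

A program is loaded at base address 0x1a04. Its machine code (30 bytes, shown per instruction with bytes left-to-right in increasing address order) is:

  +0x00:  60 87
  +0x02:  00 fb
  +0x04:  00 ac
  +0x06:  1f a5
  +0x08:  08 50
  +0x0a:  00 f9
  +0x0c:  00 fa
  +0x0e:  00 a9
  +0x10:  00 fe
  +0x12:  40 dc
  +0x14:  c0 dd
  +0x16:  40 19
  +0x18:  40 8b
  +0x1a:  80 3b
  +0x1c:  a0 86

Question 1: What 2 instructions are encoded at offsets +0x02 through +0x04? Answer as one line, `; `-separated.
[02] 00 fb → 0xfb00
  op=0xfb00>>11=0x1f ⇒ neg (R)
  [10:8] rd=3 = $3
[04] 00 ac → 0xac00
  op=0xac00>>11=0x15 ⇒ cpl (R)
  [10:8] rd=4 = $4

neg $3; cpl $4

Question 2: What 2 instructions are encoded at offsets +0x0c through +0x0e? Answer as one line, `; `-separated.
+0x0c: 00 fa ⇒ word 0xfa00 (little)
  opcode bits[15:11]=0x1f: neg/R
  [10:8] rd=2 = $2
+0x0e: 00 a9 ⇒ word 0xa900 (little)
  opcode bits[15:11]=0x15: cpl/R
  [10:8] rd=1 = $1

neg $2; cpl $1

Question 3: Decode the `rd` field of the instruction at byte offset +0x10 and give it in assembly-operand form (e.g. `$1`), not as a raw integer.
off 0x10: read 00 fe as little → 0xfe00
  op=0xfe00>>11=0x1f ⇒ neg (R)
  [10:8] rd=6 = $6

$6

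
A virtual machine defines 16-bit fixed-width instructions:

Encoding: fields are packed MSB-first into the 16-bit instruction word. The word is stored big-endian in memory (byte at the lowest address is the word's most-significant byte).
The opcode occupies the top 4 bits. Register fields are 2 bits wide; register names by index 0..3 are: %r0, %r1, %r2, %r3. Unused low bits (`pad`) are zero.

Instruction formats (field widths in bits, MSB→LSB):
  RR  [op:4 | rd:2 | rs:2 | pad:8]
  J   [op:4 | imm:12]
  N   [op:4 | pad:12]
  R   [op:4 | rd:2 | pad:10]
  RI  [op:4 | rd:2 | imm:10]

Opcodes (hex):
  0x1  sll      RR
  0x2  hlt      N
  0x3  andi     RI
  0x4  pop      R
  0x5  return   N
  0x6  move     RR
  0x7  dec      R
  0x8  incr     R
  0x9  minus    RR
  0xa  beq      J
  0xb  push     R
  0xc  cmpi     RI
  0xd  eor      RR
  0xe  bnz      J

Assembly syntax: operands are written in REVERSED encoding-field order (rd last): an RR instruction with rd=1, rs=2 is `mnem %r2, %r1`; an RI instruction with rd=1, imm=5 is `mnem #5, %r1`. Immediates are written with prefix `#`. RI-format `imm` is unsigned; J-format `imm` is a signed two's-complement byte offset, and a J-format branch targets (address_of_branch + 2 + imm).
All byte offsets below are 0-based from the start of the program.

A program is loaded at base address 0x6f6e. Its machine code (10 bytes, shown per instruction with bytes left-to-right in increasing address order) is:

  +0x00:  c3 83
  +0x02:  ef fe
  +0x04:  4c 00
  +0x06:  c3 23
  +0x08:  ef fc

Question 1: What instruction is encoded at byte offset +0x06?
[06] c3 23 → 0xc323
  opcode bits[15:12]=0xc: cmpi/RI
  [11:10] rd=0 = %r0
  [9:0] imm=803 = #803

cmpi #803, %r0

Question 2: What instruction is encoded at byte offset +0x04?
+0x04: 4c 00 ⇒ word 0x4c00 (big)
  opcode bits[15:12]=0x4: pop/R
  [11:10] rd=3 = %r3

pop %r3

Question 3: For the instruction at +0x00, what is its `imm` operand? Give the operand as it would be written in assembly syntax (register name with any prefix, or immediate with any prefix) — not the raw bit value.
[00] c3 83 → 0xc383
  op=0xc383>>12=0xc ⇒ cmpi (RI)
  rd@[11:10]=0x0 ⇒ %r0
  imm@[9:0]=0x383 ⇒ #899

#899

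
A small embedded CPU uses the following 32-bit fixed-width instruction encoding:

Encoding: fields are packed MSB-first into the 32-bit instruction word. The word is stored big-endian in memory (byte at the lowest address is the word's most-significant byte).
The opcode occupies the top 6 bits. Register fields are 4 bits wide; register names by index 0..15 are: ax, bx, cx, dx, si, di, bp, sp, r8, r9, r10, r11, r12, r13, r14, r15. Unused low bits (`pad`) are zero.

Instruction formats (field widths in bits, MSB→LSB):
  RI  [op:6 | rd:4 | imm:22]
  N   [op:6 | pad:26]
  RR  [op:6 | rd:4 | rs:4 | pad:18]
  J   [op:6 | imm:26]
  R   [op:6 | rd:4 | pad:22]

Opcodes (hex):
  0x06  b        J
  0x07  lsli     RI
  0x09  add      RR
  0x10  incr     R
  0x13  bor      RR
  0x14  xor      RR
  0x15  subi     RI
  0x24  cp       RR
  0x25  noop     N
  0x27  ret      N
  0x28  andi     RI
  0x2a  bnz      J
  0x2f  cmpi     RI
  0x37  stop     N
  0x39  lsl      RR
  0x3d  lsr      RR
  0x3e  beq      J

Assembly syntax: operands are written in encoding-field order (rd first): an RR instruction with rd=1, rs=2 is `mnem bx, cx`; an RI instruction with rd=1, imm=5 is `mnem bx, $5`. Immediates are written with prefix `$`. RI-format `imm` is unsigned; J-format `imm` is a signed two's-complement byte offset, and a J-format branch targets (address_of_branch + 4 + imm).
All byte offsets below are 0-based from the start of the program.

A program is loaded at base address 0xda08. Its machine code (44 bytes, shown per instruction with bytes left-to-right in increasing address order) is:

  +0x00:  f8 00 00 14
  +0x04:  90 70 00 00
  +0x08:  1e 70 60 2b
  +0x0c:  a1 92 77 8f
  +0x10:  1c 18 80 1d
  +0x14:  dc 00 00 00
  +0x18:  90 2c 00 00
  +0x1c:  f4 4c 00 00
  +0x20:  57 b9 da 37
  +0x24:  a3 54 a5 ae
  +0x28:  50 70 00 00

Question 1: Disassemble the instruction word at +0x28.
off 0x28: read 50 70 00 00 as big → 0x50700000
  opcode bits[31:26]=0x14: xor/RR
  [25:22] rd=1 = bx
  [21:18] rs=12 = r12

xor bx, r12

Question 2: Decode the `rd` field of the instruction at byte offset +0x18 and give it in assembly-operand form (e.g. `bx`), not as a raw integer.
ax

off 0x18: read 90 2c 00 00 as big → 0x902c0000
  op=0x902c0000>>26=0x24 ⇒ cp (RR)
  [25:22] rd=0 = ax
  [21:18] rs=11 = r11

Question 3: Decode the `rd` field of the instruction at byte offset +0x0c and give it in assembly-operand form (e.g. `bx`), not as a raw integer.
@+0c  big-endian(a1 92 77 8f) = 0xa192778f
  top 6b → 0x28 → andi [RI]
  [25:22] rd=6 = bp
  [21:0] imm=1210255 = $1210255

bp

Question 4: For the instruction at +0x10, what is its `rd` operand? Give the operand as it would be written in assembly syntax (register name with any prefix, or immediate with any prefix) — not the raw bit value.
@+10  big-endian(1c 18 80 1d) = 0x1c18801d
  opcode bits[31:26]=0x7: lsli/RI
  [25:22] rd=0 = ax
  [21:0] imm=1605661 = $1605661

ax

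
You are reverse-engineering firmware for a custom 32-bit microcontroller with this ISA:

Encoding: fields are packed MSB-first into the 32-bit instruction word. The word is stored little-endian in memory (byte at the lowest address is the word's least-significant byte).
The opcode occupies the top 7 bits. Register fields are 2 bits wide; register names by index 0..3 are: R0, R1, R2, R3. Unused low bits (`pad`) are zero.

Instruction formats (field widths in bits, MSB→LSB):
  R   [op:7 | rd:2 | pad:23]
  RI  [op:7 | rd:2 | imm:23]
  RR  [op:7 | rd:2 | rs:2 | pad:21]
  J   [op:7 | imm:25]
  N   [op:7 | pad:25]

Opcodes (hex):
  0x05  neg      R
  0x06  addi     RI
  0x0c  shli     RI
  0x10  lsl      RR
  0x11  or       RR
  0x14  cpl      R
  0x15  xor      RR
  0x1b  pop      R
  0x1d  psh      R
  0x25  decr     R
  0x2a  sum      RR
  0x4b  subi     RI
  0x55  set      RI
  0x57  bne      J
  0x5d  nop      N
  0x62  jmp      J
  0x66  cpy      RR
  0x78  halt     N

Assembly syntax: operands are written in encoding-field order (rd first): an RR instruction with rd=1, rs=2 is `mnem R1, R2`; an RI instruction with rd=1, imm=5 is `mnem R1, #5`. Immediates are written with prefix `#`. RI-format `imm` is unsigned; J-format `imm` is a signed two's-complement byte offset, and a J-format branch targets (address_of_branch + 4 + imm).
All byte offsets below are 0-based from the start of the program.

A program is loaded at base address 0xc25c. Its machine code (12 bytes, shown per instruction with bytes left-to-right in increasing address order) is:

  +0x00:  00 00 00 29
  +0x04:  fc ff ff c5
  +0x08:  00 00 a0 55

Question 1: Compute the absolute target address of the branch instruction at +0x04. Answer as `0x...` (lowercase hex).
0xc260

[04] fc ff ff c5 → 0xc5fffffc
  top 7b → 0x62 → jmp [J]
  imm@[24:0]=0x1fffffc (s25→-4) ⇒ #-4
  target = base 0xc25c + off 0x04 + 4 + imm -4 = 0xc260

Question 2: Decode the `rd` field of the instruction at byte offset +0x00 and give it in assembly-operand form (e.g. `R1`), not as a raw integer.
off 0x00: read 00 00 00 29 as little → 0x29000000
  opcode bits[31:25]=0x14: cpl/R
  rd: (w>>23)&0x3=0x2 → R2

R2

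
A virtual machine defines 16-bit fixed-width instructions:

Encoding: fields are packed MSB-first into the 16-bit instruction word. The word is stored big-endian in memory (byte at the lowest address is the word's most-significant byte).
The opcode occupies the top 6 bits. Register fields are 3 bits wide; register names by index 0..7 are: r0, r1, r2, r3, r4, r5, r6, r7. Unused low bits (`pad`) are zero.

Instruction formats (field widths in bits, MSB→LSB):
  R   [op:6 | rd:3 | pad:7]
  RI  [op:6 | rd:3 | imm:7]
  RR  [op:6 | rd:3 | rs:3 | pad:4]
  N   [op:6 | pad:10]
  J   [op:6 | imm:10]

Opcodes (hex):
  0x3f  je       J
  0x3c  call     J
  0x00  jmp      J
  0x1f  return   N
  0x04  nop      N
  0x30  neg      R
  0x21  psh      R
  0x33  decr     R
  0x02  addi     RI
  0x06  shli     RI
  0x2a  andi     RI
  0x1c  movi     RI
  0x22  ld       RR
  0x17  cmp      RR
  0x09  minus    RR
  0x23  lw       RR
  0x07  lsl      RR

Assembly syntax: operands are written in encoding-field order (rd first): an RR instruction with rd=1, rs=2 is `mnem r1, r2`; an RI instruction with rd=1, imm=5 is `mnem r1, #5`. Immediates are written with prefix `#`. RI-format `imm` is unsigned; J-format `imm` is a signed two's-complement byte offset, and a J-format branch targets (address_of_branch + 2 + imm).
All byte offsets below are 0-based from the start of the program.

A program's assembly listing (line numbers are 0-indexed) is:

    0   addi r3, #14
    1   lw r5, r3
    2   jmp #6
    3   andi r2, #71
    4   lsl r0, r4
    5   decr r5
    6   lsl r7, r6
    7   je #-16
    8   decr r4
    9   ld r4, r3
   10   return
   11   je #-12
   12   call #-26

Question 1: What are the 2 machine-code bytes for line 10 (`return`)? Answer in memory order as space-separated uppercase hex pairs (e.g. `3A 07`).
7C 00

line 10 (return): pack op=0x1f:6|pad=0:10 = 0x7c00; big→ 7c 00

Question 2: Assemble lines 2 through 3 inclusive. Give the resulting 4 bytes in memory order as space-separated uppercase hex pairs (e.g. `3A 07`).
00 06 A9 47

line 2 (jmp): pack op=0x0:6|imm=6:10 = 0x0006; big→ 00 06
line 3 (andi): pack op=0x2a:6|rd=2:3|imm=71:7 = 0xa947; big→ a9 47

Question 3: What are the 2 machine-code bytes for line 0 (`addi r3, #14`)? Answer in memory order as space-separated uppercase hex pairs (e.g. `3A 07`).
line 0 (addi): pack op=0x2:6|rd=3:3|imm=14:7 = 0x098e; big→ 09 8e

09 8E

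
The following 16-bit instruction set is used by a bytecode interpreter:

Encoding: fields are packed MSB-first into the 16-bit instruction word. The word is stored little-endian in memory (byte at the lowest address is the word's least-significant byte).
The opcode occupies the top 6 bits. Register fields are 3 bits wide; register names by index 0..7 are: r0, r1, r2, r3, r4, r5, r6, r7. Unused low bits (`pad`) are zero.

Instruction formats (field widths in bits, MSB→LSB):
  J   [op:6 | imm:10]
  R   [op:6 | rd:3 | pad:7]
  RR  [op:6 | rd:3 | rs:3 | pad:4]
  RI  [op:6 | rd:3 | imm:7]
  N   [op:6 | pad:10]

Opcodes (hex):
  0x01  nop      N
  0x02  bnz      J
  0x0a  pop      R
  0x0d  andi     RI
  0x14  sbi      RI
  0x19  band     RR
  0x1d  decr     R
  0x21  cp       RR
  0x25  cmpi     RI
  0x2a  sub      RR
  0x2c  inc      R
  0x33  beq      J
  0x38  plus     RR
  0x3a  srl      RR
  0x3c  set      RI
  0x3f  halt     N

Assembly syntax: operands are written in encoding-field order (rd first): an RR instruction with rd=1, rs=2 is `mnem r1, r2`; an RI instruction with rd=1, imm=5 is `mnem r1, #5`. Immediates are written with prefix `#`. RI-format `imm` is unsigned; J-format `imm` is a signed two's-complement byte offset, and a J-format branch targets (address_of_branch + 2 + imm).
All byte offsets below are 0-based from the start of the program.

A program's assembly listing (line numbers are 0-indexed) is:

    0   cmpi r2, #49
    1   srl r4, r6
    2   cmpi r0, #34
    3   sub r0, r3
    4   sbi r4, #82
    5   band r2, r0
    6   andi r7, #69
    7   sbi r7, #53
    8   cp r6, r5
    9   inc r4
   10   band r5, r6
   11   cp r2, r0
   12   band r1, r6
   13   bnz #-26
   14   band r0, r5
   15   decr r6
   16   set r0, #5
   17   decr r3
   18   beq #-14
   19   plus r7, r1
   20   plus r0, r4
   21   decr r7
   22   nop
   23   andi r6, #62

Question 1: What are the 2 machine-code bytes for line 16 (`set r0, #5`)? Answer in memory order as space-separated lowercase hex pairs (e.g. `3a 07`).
05 f0

L16: set op=0x3c:6|rd=0:3|imm=5:7 ⇒ 0xf005 ⇒ little 05 f0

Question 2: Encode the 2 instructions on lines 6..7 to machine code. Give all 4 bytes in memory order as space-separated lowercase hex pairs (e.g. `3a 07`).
line 6 (andi): pack op=0xd:6|rd=7:3|imm=69:7 = 0x37c5; little→ c5 37
line 7 (sbi): pack op=0x14:6|rd=7:3|imm=53:7 = 0x53b5; little→ b5 53

c5 37 b5 53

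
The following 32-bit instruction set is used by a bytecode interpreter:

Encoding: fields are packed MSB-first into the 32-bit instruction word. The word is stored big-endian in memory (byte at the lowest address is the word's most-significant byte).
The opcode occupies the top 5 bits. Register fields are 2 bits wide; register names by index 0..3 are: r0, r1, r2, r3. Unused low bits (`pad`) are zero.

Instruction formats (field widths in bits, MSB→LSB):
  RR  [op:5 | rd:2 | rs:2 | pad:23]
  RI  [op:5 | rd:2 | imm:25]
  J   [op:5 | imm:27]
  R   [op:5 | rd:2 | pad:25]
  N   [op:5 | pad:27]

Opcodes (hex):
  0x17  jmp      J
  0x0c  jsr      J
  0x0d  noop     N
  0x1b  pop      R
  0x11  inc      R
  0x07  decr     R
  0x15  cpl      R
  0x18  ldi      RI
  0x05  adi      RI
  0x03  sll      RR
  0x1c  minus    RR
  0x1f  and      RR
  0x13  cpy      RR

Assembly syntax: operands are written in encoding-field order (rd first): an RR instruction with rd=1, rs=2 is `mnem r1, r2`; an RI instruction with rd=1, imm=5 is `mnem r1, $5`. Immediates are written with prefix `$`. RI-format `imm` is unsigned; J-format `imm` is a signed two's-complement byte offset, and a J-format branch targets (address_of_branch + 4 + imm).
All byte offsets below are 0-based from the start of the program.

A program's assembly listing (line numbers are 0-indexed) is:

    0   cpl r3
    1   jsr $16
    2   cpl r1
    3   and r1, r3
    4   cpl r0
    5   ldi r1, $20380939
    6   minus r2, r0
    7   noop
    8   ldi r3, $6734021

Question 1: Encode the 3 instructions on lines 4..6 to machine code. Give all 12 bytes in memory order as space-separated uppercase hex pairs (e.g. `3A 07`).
A8 00 00 00 C3 36 FD 0B E4 00 00 00

line 4 (cpl): pack op=0x15:5|rd=0:2|pad=0:25 = 0xa8000000; big→ a8 00 00 00
line 5 (ldi): pack op=0x18:5|rd=1:2|imm=20380939:25 = 0xc336fd0b; big→ c3 36 fd 0b
line 6 (minus): pack op=0x1c:5|rd=2:2|rs=0:2|pad=0:23 = 0xe4000000; big→ e4 00 00 00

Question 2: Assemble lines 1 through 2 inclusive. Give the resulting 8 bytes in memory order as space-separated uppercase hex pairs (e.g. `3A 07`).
1. jsr fields op=0xc:5|imm=16:27 → word 60000010h → 60 00 00 10
2. cpl fields op=0x15:5|rd=1:2|pad=0:25 → word aa000000h → aa 00 00 00

60 00 00 10 AA 00 00 00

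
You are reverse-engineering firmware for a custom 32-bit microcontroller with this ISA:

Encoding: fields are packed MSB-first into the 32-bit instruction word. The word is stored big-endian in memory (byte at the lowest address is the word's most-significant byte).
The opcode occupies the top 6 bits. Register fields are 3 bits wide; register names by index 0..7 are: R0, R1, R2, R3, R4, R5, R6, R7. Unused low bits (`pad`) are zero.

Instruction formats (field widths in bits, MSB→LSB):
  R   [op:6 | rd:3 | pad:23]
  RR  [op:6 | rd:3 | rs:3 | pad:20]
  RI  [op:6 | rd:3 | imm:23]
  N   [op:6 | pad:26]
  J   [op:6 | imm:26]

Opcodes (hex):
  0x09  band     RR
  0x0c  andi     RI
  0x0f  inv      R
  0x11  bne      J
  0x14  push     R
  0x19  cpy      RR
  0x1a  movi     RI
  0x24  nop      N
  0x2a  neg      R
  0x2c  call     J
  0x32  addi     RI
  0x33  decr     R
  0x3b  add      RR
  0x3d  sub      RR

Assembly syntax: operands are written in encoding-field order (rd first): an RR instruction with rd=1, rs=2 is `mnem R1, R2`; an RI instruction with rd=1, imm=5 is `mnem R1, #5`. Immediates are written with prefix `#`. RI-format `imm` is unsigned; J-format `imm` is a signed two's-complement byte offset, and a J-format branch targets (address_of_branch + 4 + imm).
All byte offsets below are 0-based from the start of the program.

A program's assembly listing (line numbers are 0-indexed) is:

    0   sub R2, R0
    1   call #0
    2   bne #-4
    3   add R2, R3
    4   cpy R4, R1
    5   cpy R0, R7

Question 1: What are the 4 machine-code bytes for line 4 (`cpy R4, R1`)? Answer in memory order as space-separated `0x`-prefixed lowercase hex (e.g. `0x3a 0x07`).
0x66 0x10 0x00 0x00

L4: cpy op=0x19:6|rd=4:3|rs=1:3|pad=0:20 ⇒ 0x66100000 ⇒ big 66 10 00 00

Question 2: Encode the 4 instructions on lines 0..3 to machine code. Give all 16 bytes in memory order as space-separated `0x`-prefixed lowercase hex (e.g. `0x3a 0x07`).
0xf5 0x00 0x00 0x00 0xb0 0x00 0x00 0x00 0x47 0xff 0xff 0xfc 0xed 0x30 0x00 0x00

0. sub fields op=0x3d:6|rd=2:3|rs=0:3|pad=0:20 → word f5000000h → f5 00 00 00
1. call fields op=0x2c:6|imm=0:26 → word b0000000h → b0 00 00 00
2. bne fields op=0x11:6|imm=-4:26 → word 47fffffch → 47 ff ff fc
3. add fields op=0x3b:6|rd=2:3|rs=3:3|pad=0:20 → word ed300000h → ed 30 00 00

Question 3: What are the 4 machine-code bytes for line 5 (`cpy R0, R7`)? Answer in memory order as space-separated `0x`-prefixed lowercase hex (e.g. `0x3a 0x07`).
L5: cpy op=0x19:6|rd=0:3|rs=7:3|pad=0:20 ⇒ 0x64700000 ⇒ big 64 70 00 00

0x64 0x70 0x00 0x00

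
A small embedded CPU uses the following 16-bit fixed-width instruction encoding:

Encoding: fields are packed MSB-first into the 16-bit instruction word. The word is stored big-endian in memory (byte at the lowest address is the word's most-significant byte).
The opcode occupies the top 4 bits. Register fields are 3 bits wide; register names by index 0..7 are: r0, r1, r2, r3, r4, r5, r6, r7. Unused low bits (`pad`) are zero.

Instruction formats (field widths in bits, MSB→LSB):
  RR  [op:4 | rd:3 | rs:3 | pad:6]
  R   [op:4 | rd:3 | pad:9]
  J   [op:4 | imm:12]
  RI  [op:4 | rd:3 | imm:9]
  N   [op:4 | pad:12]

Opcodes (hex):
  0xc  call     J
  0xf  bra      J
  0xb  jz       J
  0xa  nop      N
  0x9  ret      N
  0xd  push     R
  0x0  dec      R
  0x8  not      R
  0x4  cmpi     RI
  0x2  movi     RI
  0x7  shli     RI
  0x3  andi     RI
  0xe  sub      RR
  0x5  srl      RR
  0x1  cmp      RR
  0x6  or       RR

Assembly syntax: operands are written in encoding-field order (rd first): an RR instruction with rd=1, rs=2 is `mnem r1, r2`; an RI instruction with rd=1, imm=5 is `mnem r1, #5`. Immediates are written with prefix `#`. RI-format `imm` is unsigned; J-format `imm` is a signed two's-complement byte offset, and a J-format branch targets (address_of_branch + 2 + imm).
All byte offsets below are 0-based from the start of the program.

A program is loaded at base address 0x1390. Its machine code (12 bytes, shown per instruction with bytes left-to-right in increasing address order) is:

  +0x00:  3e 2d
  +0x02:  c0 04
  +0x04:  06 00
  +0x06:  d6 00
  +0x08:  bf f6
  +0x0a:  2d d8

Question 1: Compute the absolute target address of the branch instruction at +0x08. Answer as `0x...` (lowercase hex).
0x1390

@+08  big-endian(bf f6) = 0xbff6
  op=0xbff6>>12=0xb ⇒ jz (J)
  [11:0] imm=4086 (s12→-10) = #-10
  target = base 0x1390 + off 0x08 + 2 + imm -10 = 0x1390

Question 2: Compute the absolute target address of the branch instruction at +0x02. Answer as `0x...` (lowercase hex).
+0x02: c0 04 ⇒ word 0xc004 (big)
  top 4b → 0xc → call [J]
  [11:0] imm=4 = #4
  target = base 0x1390 + off 0x02 + 2 + imm 4 = 0x1398

0x1398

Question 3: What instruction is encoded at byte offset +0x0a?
off 0x0a: read 2d d8 as big → 0x2dd8
  opcode bits[15:12]=0x2: movi/RI
  rd: (w>>9)&0x7=0x6 → r6
  imm: (w>>0)&0x1ff=0x1d8 → #472

movi r6, #472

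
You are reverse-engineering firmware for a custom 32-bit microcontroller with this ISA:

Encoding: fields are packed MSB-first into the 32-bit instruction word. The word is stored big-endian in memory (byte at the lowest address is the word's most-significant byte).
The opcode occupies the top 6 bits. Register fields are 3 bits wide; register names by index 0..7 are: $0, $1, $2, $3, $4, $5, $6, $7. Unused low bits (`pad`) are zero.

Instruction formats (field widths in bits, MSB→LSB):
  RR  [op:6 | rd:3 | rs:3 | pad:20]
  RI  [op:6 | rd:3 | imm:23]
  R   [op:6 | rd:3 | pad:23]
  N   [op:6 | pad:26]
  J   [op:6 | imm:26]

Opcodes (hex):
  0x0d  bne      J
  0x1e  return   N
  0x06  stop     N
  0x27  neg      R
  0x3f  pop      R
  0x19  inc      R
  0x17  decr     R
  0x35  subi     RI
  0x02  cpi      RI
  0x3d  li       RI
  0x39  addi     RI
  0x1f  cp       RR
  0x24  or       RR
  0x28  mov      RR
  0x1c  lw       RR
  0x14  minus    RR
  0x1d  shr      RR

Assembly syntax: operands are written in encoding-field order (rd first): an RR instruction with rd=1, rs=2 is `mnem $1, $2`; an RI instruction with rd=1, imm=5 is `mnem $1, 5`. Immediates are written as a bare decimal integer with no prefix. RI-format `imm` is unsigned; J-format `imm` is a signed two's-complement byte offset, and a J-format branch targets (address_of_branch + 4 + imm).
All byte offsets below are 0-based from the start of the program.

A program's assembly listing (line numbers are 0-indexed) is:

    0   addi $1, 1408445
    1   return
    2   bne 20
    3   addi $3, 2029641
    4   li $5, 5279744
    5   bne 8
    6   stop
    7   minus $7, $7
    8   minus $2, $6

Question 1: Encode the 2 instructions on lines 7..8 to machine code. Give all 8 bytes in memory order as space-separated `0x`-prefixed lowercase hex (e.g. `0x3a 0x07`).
line 7 (minus): pack op=0x14:6|rd=7:3|rs=7:3|pad=0:20 = 0x53f00000; big→ 53 f0 00 00
line 8 (minus): pack op=0x14:6|rd=2:3|rs=6:3|pad=0:20 = 0x51600000; big→ 51 60 00 00

0x53 0xf0 0x00 0x00 0x51 0x60 0x00 0x00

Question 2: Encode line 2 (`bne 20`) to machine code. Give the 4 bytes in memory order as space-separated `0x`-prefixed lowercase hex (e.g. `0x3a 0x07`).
0x34 0x00 0x00 0x14

line 2 (bne): pack op=0xd:6|imm=20:26 = 0x34000014; big→ 34 00 00 14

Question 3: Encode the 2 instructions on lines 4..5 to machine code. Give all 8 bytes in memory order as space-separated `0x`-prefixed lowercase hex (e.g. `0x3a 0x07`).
4. li fields op=0x3d:6|rd=5:3|imm=5279744:23 → word f6d09000h → f6 d0 90 00
5. bne fields op=0xd:6|imm=8:26 → word 34000008h → 34 00 00 08

0xf6 0xd0 0x90 0x00 0x34 0x00 0x00 0x08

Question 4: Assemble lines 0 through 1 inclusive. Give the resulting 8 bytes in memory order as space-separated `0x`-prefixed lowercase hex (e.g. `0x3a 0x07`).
0xe4 0x95 0x7d 0xbd 0x78 0x00 0x00 0x00

0. addi fields op=0x39:6|rd=1:3|imm=1408445:23 → word e4957dbdh → e4 95 7d bd
1. return fields op=0x1e:6|pad=0:26 → word 78000000h → 78 00 00 00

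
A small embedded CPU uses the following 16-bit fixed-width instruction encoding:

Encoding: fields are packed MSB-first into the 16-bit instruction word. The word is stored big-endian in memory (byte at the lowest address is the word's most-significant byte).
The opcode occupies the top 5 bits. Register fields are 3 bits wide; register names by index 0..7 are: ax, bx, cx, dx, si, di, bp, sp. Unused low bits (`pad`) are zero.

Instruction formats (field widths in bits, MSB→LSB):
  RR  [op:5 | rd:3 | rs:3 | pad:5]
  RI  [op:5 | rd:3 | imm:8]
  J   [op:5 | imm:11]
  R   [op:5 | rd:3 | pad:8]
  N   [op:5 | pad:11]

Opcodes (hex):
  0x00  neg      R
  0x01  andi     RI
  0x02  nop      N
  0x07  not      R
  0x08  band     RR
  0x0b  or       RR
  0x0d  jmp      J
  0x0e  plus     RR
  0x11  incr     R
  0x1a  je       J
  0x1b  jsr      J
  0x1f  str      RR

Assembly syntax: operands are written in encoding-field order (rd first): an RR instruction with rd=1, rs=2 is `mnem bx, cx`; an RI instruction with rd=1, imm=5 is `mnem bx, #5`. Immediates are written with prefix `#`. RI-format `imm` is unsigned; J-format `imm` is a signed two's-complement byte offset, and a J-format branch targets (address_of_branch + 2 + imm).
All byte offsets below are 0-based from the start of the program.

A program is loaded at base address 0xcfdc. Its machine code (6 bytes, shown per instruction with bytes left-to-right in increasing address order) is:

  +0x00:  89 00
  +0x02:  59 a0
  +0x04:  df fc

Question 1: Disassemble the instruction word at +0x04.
jsr #-4

[04] df fc → 0xdffc
  op=0xdffc>>11=0x1b ⇒ jsr (J)
  imm: (w>>0)&0x7ff=0x7fc (s11→-4) → #-4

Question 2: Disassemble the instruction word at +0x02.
[02] 59 a0 → 0x59a0
  opcode bits[15:11]=0xb: or/RR
  [10:8] rd=1 = bx
  [7:5] rs=5 = di

or bx, di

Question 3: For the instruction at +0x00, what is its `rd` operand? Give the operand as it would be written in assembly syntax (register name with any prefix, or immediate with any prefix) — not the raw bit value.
+0x00: 89 00 ⇒ word 0x8900 (big)
  opcode bits[15:11]=0x11: incr/R
  rd: (w>>8)&0x7=0x1 → bx

bx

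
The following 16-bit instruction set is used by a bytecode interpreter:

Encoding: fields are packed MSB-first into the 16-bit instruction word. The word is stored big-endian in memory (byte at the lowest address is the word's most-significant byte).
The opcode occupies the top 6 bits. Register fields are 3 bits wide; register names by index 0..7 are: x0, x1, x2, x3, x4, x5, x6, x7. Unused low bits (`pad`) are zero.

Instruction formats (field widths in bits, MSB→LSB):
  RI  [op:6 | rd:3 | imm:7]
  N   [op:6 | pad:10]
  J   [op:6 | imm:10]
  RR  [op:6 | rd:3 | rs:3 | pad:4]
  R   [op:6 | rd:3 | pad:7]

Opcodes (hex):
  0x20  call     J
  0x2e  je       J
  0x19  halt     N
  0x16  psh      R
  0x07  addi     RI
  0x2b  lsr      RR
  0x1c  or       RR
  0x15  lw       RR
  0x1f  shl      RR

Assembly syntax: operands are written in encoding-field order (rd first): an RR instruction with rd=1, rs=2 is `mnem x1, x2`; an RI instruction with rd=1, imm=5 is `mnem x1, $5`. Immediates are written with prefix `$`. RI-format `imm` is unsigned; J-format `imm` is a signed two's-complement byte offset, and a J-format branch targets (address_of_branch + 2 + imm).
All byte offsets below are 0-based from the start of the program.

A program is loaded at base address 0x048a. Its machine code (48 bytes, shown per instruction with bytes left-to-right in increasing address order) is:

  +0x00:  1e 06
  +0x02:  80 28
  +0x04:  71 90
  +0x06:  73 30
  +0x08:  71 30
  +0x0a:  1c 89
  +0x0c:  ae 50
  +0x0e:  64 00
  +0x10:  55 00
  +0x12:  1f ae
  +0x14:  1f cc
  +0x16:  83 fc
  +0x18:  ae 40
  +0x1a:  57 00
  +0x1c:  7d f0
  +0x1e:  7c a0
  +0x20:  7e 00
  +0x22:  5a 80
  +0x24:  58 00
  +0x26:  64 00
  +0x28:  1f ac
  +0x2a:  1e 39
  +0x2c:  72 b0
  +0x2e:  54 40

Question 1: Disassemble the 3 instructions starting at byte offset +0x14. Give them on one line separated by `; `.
+0x14: 1f cc ⇒ word 0x1fcc (big)
  opcode bits[15:10]=0x7: addi/RI
  [9:7] rd=7 = x7
  [6:0] imm=76 = $76
+0x16: 83 fc ⇒ word 0x83fc (big)
  opcode bits[15:10]=0x20: call/J
  [9:0] imm=1020 (s10→-4) = $-4
+0x18: ae 40 ⇒ word 0xae40 (big)
  opcode bits[15:10]=0x2b: lsr/RR
  [9:7] rd=4 = x4
  [6:4] rs=4 = x4

addi x7, $76; call $-4; lsr x4, x4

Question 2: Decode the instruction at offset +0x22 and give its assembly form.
[22] 5a 80 → 0x5a80
  op=0x5a80>>10=0x16 ⇒ psh (R)
  rd: (w>>7)&0x7=0x5 → x5

psh x5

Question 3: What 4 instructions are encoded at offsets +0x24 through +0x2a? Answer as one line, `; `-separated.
[24] 58 00 → 0x5800
  top 6b → 0x16 → psh [R]
  rd@[9:7]=0x0 ⇒ x0
[26] 64 00 → 0x6400
  top 6b → 0x19 → halt [N]
[28] 1f ac → 0x1fac
  top 6b → 0x7 → addi [RI]
  rd@[9:7]=0x7 ⇒ x7
  imm@[6:0]=0x2c ⇒ $44
[2a] 1e 39 → 0x1e39
  top 6b → 0x7 → addi [RI]
  rd@[9:7]=0x4 ⇒ x4
  imm@[6:0]=0x39 ⇒ $57

psh x0; halt; addi x7, $44; addi x4, $57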